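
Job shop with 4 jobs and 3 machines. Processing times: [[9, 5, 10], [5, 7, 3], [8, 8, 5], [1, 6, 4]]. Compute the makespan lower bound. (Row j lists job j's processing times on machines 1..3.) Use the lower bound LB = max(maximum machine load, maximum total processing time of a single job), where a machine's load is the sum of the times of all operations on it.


Machine loads:
  Machine 1: 9 + 5 + 8 + 1 = 23
  Machine 2: 5 + 7 + 8 + 6 = 26
  Machine 3: 10 + 3 + 5 + 4 = 22
Max machine load = 26
Job totals:
  Job 1: 24
  Job 2: 15
  Job 3: 21
  Job 4: 11
Max job total = 24
Lower bound = max(26, 24) = 26

26


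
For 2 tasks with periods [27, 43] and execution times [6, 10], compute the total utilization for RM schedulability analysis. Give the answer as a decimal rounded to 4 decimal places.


Compute individual utilizations (exact fractions):
  Task 1: C/T = 6/27 = 2/9 (approx. 0.2222)
  Task 2: C/T = 10/43 (approx. 0.2326)
Total utilization U = 2/9 + 10/43 = 176/387
Rounded to 4 decimal places: U = 0.4548
RM (Liu & Layland) bound for 2 tasks = 0.828427; compare with U = 176/387 (approx. 0.454780)
U <= bound, so schedulable by RM sufficient condition.

0.4548


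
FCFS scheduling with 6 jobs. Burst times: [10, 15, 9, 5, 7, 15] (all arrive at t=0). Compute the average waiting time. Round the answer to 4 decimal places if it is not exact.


FCFS order (as given): [10, 15, 9, 5, 7, 15]
Waiting times:
  Job 1: wait = 0
  Job 2: wait = 10
  Job 3: wait = 25
  Job 4: wait = 34
  Job 5: wait = 39
  Job 6: wait = 46
Sum of waiting times = 154
Average waiting time = 154/6 = 25.6667

25.6667


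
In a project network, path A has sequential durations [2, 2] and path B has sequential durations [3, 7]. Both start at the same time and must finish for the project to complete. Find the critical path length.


Path A total = 2 + 2 = 4
Path B total = 3 + 7 = 10
Critical path = longest path = max(4, 10) = 10

10


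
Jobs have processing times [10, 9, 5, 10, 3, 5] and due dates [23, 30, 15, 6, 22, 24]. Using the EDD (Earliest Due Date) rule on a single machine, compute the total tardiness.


Sort by due date (EDD order): [(10, 6), (5, 15), (3, 22), (10, 23), (5, 24), (9, 30)]
Compute completion times and tardiness:
  Job 1: p=10, d=6, C=10, tardiness=max(0,10-6)=4
  Job 2: p=5, d=15, C=15, tardiness=max(0,15-15)=0
  Job 3: p=3, d=22, C=18, tardiness=max(0,18-22)=0
  Job 4: p=10, d=23, C=28, tardiness=max(0,28-23)=5
  Job 5: p=5, d=24, C=33, tardiness=max(0,33-24)=9
  Job 6: p=9, d=30, C=42, tardiness=max(0,42-30)=12
Total tardiness = 30

30


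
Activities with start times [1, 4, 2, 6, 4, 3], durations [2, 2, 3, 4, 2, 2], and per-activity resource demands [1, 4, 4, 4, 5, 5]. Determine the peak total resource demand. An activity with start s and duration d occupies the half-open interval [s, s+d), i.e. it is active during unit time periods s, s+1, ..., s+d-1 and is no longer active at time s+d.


Each activity i is active on [start_i, start_i + duration_i).
Compute total resource usage per time slot:
  t=0: active resources = [], total = 0
  t=1: active resources = [1], total = 1
  t=2: active resources = [1, 4], total = 5
  t=3: active resources = [4, 5], total = 9
  t=4: active resources = [4, 4, 5, 5], total = 18
  t=5: active resources = [4, 5], total = 9
  t=6: active resources = [4], total = 4
  t=7: active resources = [4], total = 4
  t=8: active resources = [4], total = 4
  t=9: active resources = [4], total = 4
Peak resource demand = 18

18


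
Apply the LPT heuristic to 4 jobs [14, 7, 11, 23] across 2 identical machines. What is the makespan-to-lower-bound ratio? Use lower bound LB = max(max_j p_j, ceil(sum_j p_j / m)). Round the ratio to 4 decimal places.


LPT order: [23, 14, 11, 7]
Machine loads after assignment: [30, 25]
LPT makespan = 30
Lower bound = max(max_job, ceil(total/2)) = max(23, 28) = 28
Ratio = 30 / 28 = 1.0714

1.0714


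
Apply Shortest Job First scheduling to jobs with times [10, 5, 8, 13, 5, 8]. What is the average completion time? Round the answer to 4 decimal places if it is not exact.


SJF order (ascending): [5, 5, 8, 8, 10, 13]
Completion times:
  Job 1: burst=5, C=5
  Job 2: burst=5, C=10
  Job 3: burst=8, C=18
  Job 4: burst=8, C=26
  Job 5: burst=10, C=36
  Job 6: burst=13, C=49
Average completion = 144/6 = 24.0

24.0


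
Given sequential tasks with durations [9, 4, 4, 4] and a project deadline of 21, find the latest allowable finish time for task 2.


LF(activity 2) = deadline - sum of successor durations
Successors: activities 3 through 4 with durations [4, 4]
Sum of successor durations = 8
LF = 21 - 8 = 13

13


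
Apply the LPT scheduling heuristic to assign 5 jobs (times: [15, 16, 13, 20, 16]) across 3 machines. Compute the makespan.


Sort jobs in decreasing order (LPT): [20, 16, 16, 15, 13]
Assign each job to the least loaded machine:
  Machine 1: jobs [20], load = 20
  Machine 2: jobs [16, 15], load = 31
  Machine 3: jobs [16, 13], load = 29
Makespan = max load = 31

31


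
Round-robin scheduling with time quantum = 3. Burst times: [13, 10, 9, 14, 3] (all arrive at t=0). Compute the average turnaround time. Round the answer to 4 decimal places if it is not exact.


Time quantum = 3
Execution trace:
  J1 runs 3 units, time = 3
  J2 runs 3 units, time = 6
  J3 runs 3 units, time = 9
  J4 runs 3 units, time = 12
  J5 runs 3 units, time = 15
  J1 runs 3 units, time = 18
  J2 runs 3 units, time = 21
  J3 runs 3 units, time = 24
  J4 runs 3 units, time = 27
  J1 runs 3 units, time = 30
  J2 runs 3 units, time = 33
  J3 runs 3 units, time = 36
  J4 runs 3 units, time = 39
  J1 runs 3 units, time = 42
  J2 runs 1 units, time = 43
  J4 runs 3 units, time = 46
  J1 runs 1 units, time = 47
  J4 runs 2 units, time = 49
Finish times: [47, 43, 36, 49, 15]
Average turnaround = 190/5 = 38.0

38.0


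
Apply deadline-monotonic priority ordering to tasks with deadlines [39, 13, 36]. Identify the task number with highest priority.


Sort tasks by relative deadline (ascending):
  Task 2: deadline = 13
  Task 3: deadline = 36
  Task 1: deadline = 39
Priority order (highest first): [2, 3, 1]
Highest priority task = 2

2


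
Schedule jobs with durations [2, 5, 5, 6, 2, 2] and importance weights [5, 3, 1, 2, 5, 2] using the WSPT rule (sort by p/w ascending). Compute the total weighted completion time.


Compute p/w ratios and sort ascending (WSPT): [(2, 5), (2, 5), (2, 2), (5, 3), (6, 2), (5, 1)]
Compute weighted completion times:
  Job (p=2,w=5): C=2, w*C=5*2=10
  Job (p=2,w=5): C=4, w*C=5*4=20
  Job (p=2,w=2): C=6, w*C=2*6=12
  Job (p=5,w=3): C=11, w*C=3*11=33
  Job (p=6,w=2): C=17, w*C=2*17=34
  Job (p=5,w=1): C=22, w*C=1*22=22
Total weighted completion time = 131

131


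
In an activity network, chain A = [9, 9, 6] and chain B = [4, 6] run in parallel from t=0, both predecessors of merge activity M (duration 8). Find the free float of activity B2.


ES(B2) = sum of predecessors on chain B = 4
EF(B2) = ES + duration = 4 + 6 = 10
Successor of B2 is M. ES(M) = max(sum(A), sum(B)) = max(24, 10) = 24
Free float = ES(successor) - EF(current) = 24 - 10 = 14

14


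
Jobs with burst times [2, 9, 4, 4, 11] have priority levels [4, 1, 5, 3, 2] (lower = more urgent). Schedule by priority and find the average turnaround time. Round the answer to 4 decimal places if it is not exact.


Sort by priority (ascending = highest first):
Order: [(1, 9), (2, 11), (3, 4), (4, 2), (5, 4)]
Completion times:
  Priority 1, burst=9, C=9
  Priority 2, burst=11, C=20
  Priority 3, burst=4, C=24
  Priority 4, burst=2, C=26
  Priority 5, burst=4, C=30
Average turnaround = 109/5 = 21.8

21.8


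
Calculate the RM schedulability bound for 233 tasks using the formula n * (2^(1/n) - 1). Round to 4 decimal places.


Compute 2^(1/233) = 1.0029793100
Subtract 1: 1.0029793100 - 1 = 0.0029793100
Multiply by n: 233 * 0.0029793100 = 0.6941792300
Round to 4 dp: 0.6942

0.6942


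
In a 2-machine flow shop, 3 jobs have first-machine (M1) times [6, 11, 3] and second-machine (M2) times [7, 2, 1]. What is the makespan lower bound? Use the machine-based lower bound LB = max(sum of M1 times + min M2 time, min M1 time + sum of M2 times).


LB1 = sum(M1 times) + min(M2 times) = 20 + 1 = 21
LB2 = min(M1 times) + sum(M2 times) = 3 + 10 = 13
Lower bound = max(LB1, LB2) = max(21, 13) = 21

21


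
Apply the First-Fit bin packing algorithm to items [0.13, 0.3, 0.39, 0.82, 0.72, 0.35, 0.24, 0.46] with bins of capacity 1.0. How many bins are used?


Place items sequentially using First-Fit:
  Item 0.13 -> new Bin 1
  Item 0.3 -> Bin 1 (now 0.43)
  Item 0.39 -> Bin 1 (now 0.82)
  Item 0.82 -> new Bin 2
  Item 0.72 -> new Bin 3
  Item 0.35 -> new Bin 4
  Item 0.24 -> Bin 3 (now 0.96)
  Item 0.46 -> Bin 4 (now 0.81)
Total bins used = 4

4


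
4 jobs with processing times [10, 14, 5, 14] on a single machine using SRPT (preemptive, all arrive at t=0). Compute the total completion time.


Since all jobs arrive at t=0, SRPT equals SPT ordering.
SPT order: [5, 10, 14, 14]
Completion times:
  Job 1: p=5, C=5
  Job 2: p=10, C=15
  Job 3: p=14, C=29
  Job 4: p=14, C=43
Total completion time = 5 + 15 + 29 + 43 = 92

92


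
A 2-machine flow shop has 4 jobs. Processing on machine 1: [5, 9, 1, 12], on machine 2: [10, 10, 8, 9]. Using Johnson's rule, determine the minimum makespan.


Apply Johnson's rule:
  Group 1 (a <= b): [(3, 1, 8), (1, 5, 10), (2, 9, 10)]
  Group 2 (a > b): [(4, 12, 9)]
Optimal job order: [3, 1, 2, 4]
Schedule:
  Job 3: M1 done at 1, M2 done at 9
  Job 1: M1 done at 6, M2 done at 19
  Job 2: M1 done at 15, M2 done at 29
  Job 4: M1 done at 27, M2 done at 38
Makespan = 38

38


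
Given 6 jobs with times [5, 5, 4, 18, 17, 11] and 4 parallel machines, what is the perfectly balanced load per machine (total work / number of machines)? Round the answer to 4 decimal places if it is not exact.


Total processing time = 5 + 5 + 4 + 18 + 17 + 11 = 60
Number of machines = 4
Ideal balanced load = 60 / 4 = 15.0

15.0


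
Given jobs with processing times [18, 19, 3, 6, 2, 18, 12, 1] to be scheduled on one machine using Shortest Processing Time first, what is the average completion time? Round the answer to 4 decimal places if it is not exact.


Sort jobs by processing time (SPT order): [1, 2, 3, 6, 12, 18, 18, 19]
Compute completion times sequentially:
  Job 1: processing = 1, completes at 1
  Job 2: processing = 2, completes at 3
  Job 3: processing = 3, completes at 6
  Job 4: processing = 6, completes at 12
  Job 5: processing = 12, completes at 24
  Job 6: processing = 18, completes at 42
  Job 7: processing = 18, completes at 60
  Job 8: processing = 19, completes at 79
Sum of completion times = 227
Average completion time = 227/8 = 28.375

28.375


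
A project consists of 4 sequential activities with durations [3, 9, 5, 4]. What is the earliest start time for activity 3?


Activity 3 starts after activities 1 through 2 complete.
Predecessor durations: [3, 9]
ES = 3 + 9 = 12

12


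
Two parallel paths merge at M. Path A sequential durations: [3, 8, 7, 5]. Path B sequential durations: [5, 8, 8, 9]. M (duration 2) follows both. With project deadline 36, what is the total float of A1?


Forward pass: ES(A1) = sum of predecessors on chain A = 0
EF = ES + duration = 0 + 3 = 3
Backward pass: LF(M) = deadline = 36; LS(M) = 36 - 2 = 34
LF(A1) = LS(M) - sum(successors on chain A) = 34 - 20 = 14
LS = LF - duration = 14 - 3 = 11
Total float = LS - ES = 11 - 0 = 11

11


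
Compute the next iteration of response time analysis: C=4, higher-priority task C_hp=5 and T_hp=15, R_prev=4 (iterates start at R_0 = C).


R_next = C + ceil(R_prev / T_hp) * C_hp
ceil(4 / 15) = ceil(0.2667) = 1
Interference = 1 * 5 = 5
R_next = 4 + 5 = 9

9


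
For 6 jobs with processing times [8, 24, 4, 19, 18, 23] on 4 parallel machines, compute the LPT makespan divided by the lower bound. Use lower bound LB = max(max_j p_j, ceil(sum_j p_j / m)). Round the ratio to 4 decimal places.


LPT order: [24, 23, 19, 18, 8, 4]
Machine loads after assignment: [24, 23, 23, 26]
LPT makespan = 26
Lower bound = max(max_job, ceil(total/4)) = max(24, 24) = 24
Ratio = 26 / 24 = 1.0833

1.0833


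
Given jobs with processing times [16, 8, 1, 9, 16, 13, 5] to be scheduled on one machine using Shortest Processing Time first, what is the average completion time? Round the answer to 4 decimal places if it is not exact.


Sort jobs by processing time (SPT order): [1, 5, 8, 9, 13, 16, 16]
Compute completion times sequentially:
  Job 1: processing = 1, completes at 1
  Job 2: processing = 5, completes at 6
  Job 3: processing = 8, completes at 14
  Job 4: processing = 9, completes at 23
  Job 5: processing = 13, completes at 36
  Job 6: processing = 16, completes at 52
  Job 7: processing = 16, completes at 68
Sum of completion times = 200
Average completion time = 200/7 = 28.5714

28.5714


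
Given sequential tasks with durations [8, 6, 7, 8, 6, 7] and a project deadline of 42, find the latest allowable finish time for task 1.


LF(activity 1) = deadline - sum of successor durations
Successors: activities 2 through 6 with durations [6, 7, 8, 6, 7]
Sum of successor durations = 34
LF = 42 - 34 = 8

8


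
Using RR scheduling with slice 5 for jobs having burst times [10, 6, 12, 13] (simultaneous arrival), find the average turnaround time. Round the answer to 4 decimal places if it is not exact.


Time quantum = 5
Execution trace:
  J1 runs 5 units, time = 5
  J2 runs 5 units, time = 10
  J3 runs 5 units, time = 15
  J4 runs 5 units, time = 20
  J1 runs 5 units, time = 25
  J2 runs 1 units, time = 26
  J3 runs 5 units, time = 31
  J4 runs 5 units, time = 36
  J3 runs 2 units, time = 38
  J4 runs 3 units, time = 41
Finish times: [25, 26, 38, 41]
Average turnaround = 130/4 = 32.5

32.5


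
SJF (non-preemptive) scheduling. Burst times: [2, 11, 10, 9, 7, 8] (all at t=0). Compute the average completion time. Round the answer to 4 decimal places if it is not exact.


SJF order (ascending): [2, 7, 8, 9, 10, 11]
Completion times:
  Job 1: burst=2, C=2
  Job 2: burst=7, C=9
  Job 3: burst=8, C=17
  Job 4: burst=9, C=26
  Job 5: burst=10, C=36
  Job 6: burst=11, C=47
Average completion = 137/6 = 22.8333

22.8333


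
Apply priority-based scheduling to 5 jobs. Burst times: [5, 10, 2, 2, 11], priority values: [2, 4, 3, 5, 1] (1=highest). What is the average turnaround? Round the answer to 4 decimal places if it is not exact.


Sort by priority (ascending = highest first):
Order: [(1, 11), (2, 5), (3, 2), (4, 10), (5, 2)]
Completion times:
  Priority 1, burst=11, C=11
  Priority 2, burst=5, C=16
  Priority 3, burst=2, C=18
  Priority 4, burst=10, C=28
  Priority 5, burst=2, C=30
Average turnaround = 103/5 = 20.6

20.6


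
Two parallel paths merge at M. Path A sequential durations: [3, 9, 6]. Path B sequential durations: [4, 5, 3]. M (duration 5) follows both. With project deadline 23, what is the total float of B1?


Forward pass: ES(B1) = sum of predecessors on chain B = 0
EF = ES + duration = 0 + 4 = 4
Backward pass: LF(M) = deadline = 23; LS(M) = 23 - 5 = 18
LF(B1) = LS(M) - sum(successors on chain B) = 18 - 8 = 10
LS = LF - duration = 10 - 4 = 6
Total float = LS - ES = 6 - 0 = 6

6


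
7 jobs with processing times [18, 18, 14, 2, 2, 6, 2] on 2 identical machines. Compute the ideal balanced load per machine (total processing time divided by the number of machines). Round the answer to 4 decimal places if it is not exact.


Total processing time = 18 + 18 + 14 + 2 + 2 + 6 + 2 = 62
Number of machines = 2
Ideal balanced load = 62 / 2 = 31.0

31.0


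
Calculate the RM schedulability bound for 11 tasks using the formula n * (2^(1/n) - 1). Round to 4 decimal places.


Compute 2^(1/11) = 1.0650410894
Subtract 1: 1.0650410894 - 1 = 0.0650410894
Multiply by n: 11 * 0.0650410894 = 0.7154519834
Round to 4 dp: 0.7155

0.7155


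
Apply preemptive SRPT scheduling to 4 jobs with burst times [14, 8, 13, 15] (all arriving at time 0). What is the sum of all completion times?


Since all jobs arrive at t=0, SRPT equals SPT ordering.
SPT order: [8, 13, 14, 15]
Completion times:
  Job 1: p=8, C=8
  Job 2: p=13, C=21
  Job 3: p=14, C=35
  Job 4: p=15, C=50
Total completion time = 8 + 21 + 35 + 50 = 114

114


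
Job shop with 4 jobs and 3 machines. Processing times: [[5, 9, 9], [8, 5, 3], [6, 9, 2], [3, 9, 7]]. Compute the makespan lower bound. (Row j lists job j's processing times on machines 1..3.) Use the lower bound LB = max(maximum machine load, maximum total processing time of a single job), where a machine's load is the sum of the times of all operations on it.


Machine loads:
  Machine 1: 5 + 8 + 6 + 3 = 22
  Machine 2: 9 + 5 + 9 + 9 = 32
  Machine 3: 9 + 3 + 2 + 7 = 21
Max machine load = 32
Job totals:
  Job 1: 23
  Job 2: 16
  Job 3: 17
  Job 4: 19
Max job total = 23
Lower bound = max(32, 23) = 32

32


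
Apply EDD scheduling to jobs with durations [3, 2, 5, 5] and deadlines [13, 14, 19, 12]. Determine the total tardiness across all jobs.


Sort by due date (EDD order): [(5, 12), (3, 13), (2, 14), (5, 19)]
Compute completion times and tardiness:
  Job 1: p=5, d=12, C=5, tardiness=max(0,5-12)=0
  Job 2: p=3, d=13, C=8, tardiness=max(0,8-13)=0
  Job 3: p=2, d=14, C=10, tardiness=max(0,10-14)=0
  Job 4: p=5, d=19, C=15, tardiness=max(0,15-19)=0
Total tardiness = 0

0


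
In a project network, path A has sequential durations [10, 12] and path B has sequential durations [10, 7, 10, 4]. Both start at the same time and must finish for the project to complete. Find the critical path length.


Path A total = 10 + 12 = 22
Path B total = 10 + 7 + 10 + 4 = 31
Critical path = longest path = max(22, 31) = 31

31


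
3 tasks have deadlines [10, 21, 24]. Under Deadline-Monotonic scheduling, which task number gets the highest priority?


Sort tasks by relative deadline (ascending):
  Task 1: deadline = 10
  Task 2: deadline = 21
  Task 3: deadline = 24
Priority order (highest first): [1, 2, 3]
Highest priority task = 1

1


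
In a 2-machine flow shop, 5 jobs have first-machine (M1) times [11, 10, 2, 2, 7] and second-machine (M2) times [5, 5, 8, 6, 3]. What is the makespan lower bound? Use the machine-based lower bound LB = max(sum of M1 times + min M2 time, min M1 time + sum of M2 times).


LB1 = sum(M1 times) + min(M2 times) = 32 + 3 = 35
LB2 = min(M1 times) + sum(M2 times) = 2 + 27 = 29
Lower bound = max(LB1, LB2) = max(35, 29) = 35

35


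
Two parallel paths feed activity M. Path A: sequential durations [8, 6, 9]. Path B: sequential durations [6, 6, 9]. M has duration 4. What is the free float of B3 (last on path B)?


ES(B3) = sum of predecessors on chain B = 12
EF(B3) = ES + duration = 12 + 9 = 21
Successor of B3 is M. ES(M) = max(sum(A), sum(B)) = max(23, 21) = 23
Free float = ES(successor) - EF(current) = 23 - 21 = 2

2


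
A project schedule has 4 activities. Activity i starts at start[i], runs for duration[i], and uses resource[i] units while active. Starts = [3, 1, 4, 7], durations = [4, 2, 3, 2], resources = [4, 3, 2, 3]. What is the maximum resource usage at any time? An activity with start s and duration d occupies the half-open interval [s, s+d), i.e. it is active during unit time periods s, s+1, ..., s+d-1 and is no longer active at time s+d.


Each activity i is active on [start_i, start_i + duration_i).
Compute total resource usage per time slot:
  t=0: active resources = [], total = 0
  t=1: active resources = [3], total = 3
  t=2: active resources = [3], total = 3
  t=3: active resources = [4], total = 4
  t=4: active resources = [4, 2], total = 6
  t=5: active resources = [4, 2], total = 6
  t=6: active resources = [4, 2], total = 6
  t=7: active resources = [3], total = 3
  t=8: active resources = [3], total = 3
Peak resource demand = 6

6


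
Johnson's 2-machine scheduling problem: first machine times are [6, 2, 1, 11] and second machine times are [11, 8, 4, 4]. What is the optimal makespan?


Apply Johnson's rule:
  Group 1 (a <= b): [(3, 1, 4), (2, 2, 8), (1, 6, 11)]
  Group 2 (a > b): [(4, 11, 4)]
Optimal job order: [3, 2, 1, 4]
Schedule:
  Job 3: M1 done at 1, M2 done at 5
  Job 2: M1 done at 3, M2 done at 13
  Job 1: M1 done at 9, M2 done at 24
  Job 4: M1 done at 20, M2 done at 28
Makespan = 28

28


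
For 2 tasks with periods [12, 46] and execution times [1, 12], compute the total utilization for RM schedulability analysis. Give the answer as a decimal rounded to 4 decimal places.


Compute individual utilizations (exact fractions):
  Task 1: C/T = 1/12 (approx. 0.0833)
  Task 2: C/T = 12/46 = 6/23 (approx. 0.2609)
Total utilization U = 1/12 + 6/23 = 95/276
Rounded to 4 decimal places: U = 0.3442
RM (Liu & Layland) bound for 2 tasks = 0.828427; compare with U = 95/276 (approx. 0.344203)
U <= bound, so schedulable by RM sufficient condition.

0.3442


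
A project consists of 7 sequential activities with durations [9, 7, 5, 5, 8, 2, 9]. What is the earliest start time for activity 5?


Activity 5 starts after activities 1 through 4 complete.
Predecessor durations: [9, 7, 5, 5]
ES = 9 + 7 + 5 + 5 = 26

26


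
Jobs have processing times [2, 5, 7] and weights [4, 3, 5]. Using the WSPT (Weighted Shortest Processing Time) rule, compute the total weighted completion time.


Compute p/w ratios and sort ascending (WSPT): [(2, 4), (7, 5), (5, 3)]
Compute weighted completion times:
  Job (p=2,w=4): C=2, w*C=4*2=8
  Job (p=7,w=5): C=9, w*C=5*9=45
  Job (p=5,w=3): C=14, w*C=3*14=42
Total weighted completion time = 95

95


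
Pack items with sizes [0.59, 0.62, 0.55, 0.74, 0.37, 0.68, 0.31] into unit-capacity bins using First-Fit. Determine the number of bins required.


Place items sequentially using First-Fit:
  Item 0.59 -> new Bin 1
  Item 0.62 -> new Bin 2
  Item 0.55 -> new Bin 3
  Item 0.74 -> new Bin 4
  Item 0.37 -> Bin 1 (now 0.96)
  Item 0.68 -> new Bin 5
  Item 0.31 -> Bin 2 (now 0.93)
Total bins used = 5

5


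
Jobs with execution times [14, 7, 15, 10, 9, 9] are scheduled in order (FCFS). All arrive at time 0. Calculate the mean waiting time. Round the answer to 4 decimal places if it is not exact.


FCFS order (as given): [14, 7, 15, 10, 9, 9]
Waiting times:
  Job 1: wait = 0
  Job 2: wait = 14
  Job 3: wait = 21
  Job 4: wait = 36
  Job 5: wait = 46
  Job 6: wait = 55
Sum of waiting times = 172
Average waiting time = 172/6 = 28.6667

28.6667


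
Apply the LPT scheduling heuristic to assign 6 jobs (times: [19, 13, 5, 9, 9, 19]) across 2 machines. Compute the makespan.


Sort jobs in decreasing order (LPT): [19, 19, 13, 9, 9, 5]
Assign each job to the least loaded machine:
  Machine 1: jobs [19, 13, 5], load = 37
  Machine 2: jobs [19, 9, 9], load = 37
Makespan = max load = 37

37


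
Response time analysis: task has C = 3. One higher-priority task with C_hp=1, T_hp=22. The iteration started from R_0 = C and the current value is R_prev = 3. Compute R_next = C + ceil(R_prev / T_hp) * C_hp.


R_next = C + ceil(R_prev / T_hp) * C_hp
ceil(3 / 22) = ceil(0.1364) = 1
Interference = 1 * 1 = 1
R_next = 3 + 1 = 4

4


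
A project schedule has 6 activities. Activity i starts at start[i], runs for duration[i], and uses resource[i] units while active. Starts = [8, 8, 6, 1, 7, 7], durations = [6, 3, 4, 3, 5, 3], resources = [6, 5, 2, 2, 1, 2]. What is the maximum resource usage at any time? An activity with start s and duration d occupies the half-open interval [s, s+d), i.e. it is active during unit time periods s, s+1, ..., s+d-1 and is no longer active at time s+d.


Each activity i is active on [start_i, start_i + duration_i).
Compute total resource usage per time slot:
  t=0: active resources = [], total = 0
  t=1: active resources = [2], total = 2
  t=2: active resources = [2], total = 2
  t=3: active resources = [2], total = 2
  t=4: active resources = [], total = 0
  t=5: active resources = [], total = 0
  t=6: active resources = [2], total = 2
  t=7: active resources = [2, 1, 2], total = 5
  t=8: active resources = [6, 5, 2, 1, 2], total = 16
  t=9: active resources = [6, 5, 2, 1, 2], total = 16
  t=10: active resources = [6, 5, 1], total = 12
  t=11: active resources = [6, 1], total = 7
  t=12: active resources = [6], total = 6
  t=13: active resources = [6], total = 6
Peak resource demand = 16

16


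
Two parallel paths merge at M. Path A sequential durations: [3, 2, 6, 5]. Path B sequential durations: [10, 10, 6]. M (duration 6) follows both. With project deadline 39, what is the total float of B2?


Forward pass: ES(B2) = sum of predecessors on chain B = 10
EF = ES + duration = 10 + 10 = 20
Backward pass: LF(M) = deadline = 39; LS(M) = 39 - 6 = 33
LF(B2) = LS(M) - sum(successors on chain B) = 33 - 6 = 27
LS = LF - duration = 27 - 10 = 17
Total float = LS - ES = 17 - 10 = 7

7


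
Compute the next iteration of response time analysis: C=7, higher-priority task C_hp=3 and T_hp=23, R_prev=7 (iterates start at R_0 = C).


R_next = C + ceil(R_prev / T_hp) * C_hp
ceil(7 / 23) = ceil(0.3043) = 1
Interference = 1 * 3 = 3
R_next = 7 + 3 = 10

10


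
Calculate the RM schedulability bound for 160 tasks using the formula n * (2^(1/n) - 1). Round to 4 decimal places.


Compute 2^(1/160) = 1.0043415673
Subtract 1: 1.0043415673 - 1 = 0.0043415673
Multiply by n: 160 * 0.0043415673 = 0.6946507680
Round to 4 dp: 0.6947

0.6947


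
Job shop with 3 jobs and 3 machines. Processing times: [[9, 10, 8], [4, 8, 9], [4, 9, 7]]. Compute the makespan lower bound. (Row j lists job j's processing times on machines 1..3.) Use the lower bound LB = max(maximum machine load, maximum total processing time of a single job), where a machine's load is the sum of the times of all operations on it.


Machine loads:
  Machine 1: 9 + 4 + 4 = 17
  Machine 2: 10 + 8 + 9 = 27
  Machine 3: 8 + 9 + 7 = 24
Max machine load = 27
Job totals:
  Job 1: 27
  Job 2: 21
  Job 3: 20
Max job total = 27
Lower bound = max(27, 27) = 27

27


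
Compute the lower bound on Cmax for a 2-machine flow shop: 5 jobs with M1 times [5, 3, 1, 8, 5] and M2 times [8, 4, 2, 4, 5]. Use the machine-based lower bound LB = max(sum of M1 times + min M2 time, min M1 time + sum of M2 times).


LB1 = sum(M1 times) + min(M2 times) = 22 + 2 = 24
LB2 = min(M1 times) + sum(M2 times) = 1 + 23 = 24
Lower bound = max(LB1, LB2) = max(24, 24) = 24

24


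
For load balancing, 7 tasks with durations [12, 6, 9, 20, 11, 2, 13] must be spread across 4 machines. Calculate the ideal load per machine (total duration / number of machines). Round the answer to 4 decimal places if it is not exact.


Total processing time = 12 + 6 + 9 + 20 + 11 + 2 + 13 = 73
Number of machines = 4
Ideal balanced load = 73 / 4 = 18.25

18.25


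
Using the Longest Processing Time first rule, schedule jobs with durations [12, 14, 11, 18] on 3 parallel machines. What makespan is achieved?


Sort jobs in decreasing order (LPT): [18, 14, 12, 11]
Assign each job to the least loaded machine:
  Machine 1: jobs [18], load = 18
  Machine 2: jobs [14], load = 14
  Machine 3: jobs [12, 11], load = 23
Makespan = max load = 23

23


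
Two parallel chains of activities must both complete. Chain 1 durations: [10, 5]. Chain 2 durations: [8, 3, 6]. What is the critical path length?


Path A total = 10 + 5 = 15
Path B total = 8 + 3 + 6 = 17
Critical path = longest path = max(15, 17) = 17

17


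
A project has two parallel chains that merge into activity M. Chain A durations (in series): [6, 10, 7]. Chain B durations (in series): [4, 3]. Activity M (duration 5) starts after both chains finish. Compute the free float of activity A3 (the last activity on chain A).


ES(A3) = sum of predecessors on chain A = 16
EF(A3) = ES + duration = 16 + 7 = 23
Successor of A3 is M. ES(M) = max(sum(A), sum(B)) = max(23, 7) = 23
Free float = ES(successor) - EF(current) = 23 - 23 = 0

0


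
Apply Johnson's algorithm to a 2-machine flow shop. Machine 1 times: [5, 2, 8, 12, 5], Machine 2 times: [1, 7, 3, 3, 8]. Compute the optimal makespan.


Apply Johnson's rule:
  Group 1 (a <= b): [(2, 2, 7), (5, 5, 8)]
  Group 2 (a > b): [(3, 8, 3), (4, 12, 3), (1, 5, 1)]
Optimal job order: [2, 5, 3, 4, 1]
Schedule:
  Job 2: M1 done at 2, M2 done at 9
  Job 5: M1 done at 7, M2 done at 17
  Job 3: M1 done at 15, M2 done at 20
  Job 4: M1 done at 27, M2 done at 30
  Job 1: M1 done at 32, M2 done at 33
Makespan = 33

33


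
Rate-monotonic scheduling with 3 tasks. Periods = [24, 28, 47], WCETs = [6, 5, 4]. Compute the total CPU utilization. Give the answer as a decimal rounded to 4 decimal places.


Compute individual utilizations (exact fractions):
  Task 1: C/T = 6/24 = 1/4 (approx. 0.25)
  Task 2: C/T = 5/28 (approx. 0.1786)
  Task 3: C/T = 4/47 (approx. 0.0851)
Total utilization U = 1/4 + 5/28 + 4/47 = 169/329
Rounded to 4 decimal places: U = 0.5137
RM (Liu & Layland) bound for 3 tasks = 0.779763; compare with U = 169/329 (approx. 0.513678)
U <= bound, so schedulable by RM sufficient condition.

0.5137


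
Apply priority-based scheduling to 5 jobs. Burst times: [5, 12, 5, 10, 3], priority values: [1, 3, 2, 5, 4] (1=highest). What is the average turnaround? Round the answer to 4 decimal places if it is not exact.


Sort by priority (ascending = highest first):
Order: [(1, 5), (2, 5), (3, 12), (4, 3), (5, 10)]
Completion times:
  Priority 1, burst=5, C=5
  Priority 2, burst=5, C=10
  Priority 3, burst=12, C=22
  Priority 4, burst=3, C=25
  Priority 5, burst=10, C=35
Average turnaround = 97/5 = 19.4

19.4


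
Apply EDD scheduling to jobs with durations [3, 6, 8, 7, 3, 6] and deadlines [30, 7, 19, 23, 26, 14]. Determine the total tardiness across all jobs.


Sort by due date (EDD order): [(6, 7), (6, 14), (8, 19), (7, 23), (3, 26), (3, 30)]
Compute completion times and tardiness:
  Job 1: p=6, d=7, C=6, tardiness=max(0,6-7)=0
  Job 2: p=6, d=14, C=12, tardiness=max(0,12-14)=0
  Job 3: p=8, d=19, C=20, tardiness=max(0,20-19)=1
  Job 4: p=7, d=23, C=27, tardiness=max(0,27-23)=4
  Job 5: p=3, d=26, C=30, tardiness=max(0,30-26)=4
  Job 6: p=3, d=30, C=33, tardiness=max(0,33-30)=3
Total tardiness = 12

12


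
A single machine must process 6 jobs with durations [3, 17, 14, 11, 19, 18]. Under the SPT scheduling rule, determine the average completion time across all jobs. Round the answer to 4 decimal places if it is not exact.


Sort jobs by processing time (SPT order): [3, 11, 14, 17, 18, 19]
Compute completion times sequentially:
  Job 1: processing = 3, completes at 3
  Job 2: processing = 11, completes at 14
  Job 3: processing = 14, completes at 28
  Job 4: processing = 17, completes at 45
  Job 5: processing = 18, completes at 63
  Job 6: processing = 19, completes at 82
Sum of completion times = 235
Average completion time = 235/6 = 39.1667

39.1667


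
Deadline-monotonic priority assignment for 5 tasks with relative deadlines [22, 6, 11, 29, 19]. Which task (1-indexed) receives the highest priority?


Sort tasks by relative deadline (ascending):
  Task 2: deadline = 6
  Task 3: deadline = 11
  Task 5: deadline = 19
  Task 1: deadline = 22
  Task 4: deadline = 29
Priority order (highest first): [2, 3, 5, 1, 4]
Highest priority task = 2

2


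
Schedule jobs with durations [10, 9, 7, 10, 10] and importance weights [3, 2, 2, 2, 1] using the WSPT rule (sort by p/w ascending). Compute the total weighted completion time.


Compute p/w ratios and sort ascending (WSPT): [(10, 3), (7, 2), (9, 2), (10, 2), (10, 1)]
Compute weighted completion times:
  Job (p=10,w=3): C=10, w*C=3*10=30
  Job (p=7,w=2): C=17, w*C=2*17=34
  Job (p=9,w=2): C=26, w*C=2*26=52
  Job (p=10,w=2): C=36, w*C=2*36=72
  Job (p=10,w=1): C=46, w*C=1*46=46
Total weighted completion time = 234

234


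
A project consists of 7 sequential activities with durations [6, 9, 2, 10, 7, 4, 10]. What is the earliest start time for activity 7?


Activity 7 starts after activities 1 through 6 complete.
Predecessor durations: [6, 9, 2, 10, 7, 4]
ES = 6 + 9 + 2 + 10 + 7 + 4 = 38

38


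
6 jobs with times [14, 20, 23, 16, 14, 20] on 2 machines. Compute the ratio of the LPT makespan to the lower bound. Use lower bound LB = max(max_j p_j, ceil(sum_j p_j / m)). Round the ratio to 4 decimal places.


LPT order: [23, 20, 20, 16, 14, 14]
Machine loads after assignment: [53, 54]
LPT makespan = 54
Lower bound = max(max_job, ceil(total/2)) = max(23, 54) = 54
Ratio = 54 / 54 = 1.0

1.0


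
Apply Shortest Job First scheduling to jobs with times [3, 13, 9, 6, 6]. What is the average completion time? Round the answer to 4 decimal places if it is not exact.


SJF order (ascending): [3, 6, 6, 9, 13]
Completion times:
  Job 1: burst=3, C=3
  Job 2: burst=6, C=9
  Job 3: burst=6, C=15
  Job 4: burst=9, C=24
  Job 5: burst=13, C=37
Average completion = 88/5 = 17.6

17.6


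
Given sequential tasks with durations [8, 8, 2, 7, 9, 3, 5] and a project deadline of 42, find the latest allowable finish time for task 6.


LF(activity 6) = deadline - sum of successor durations
Successors: activities 7 through 7 with durations [5]
Sum of successor durations = 5
LF = 42 - 5 = 37

37


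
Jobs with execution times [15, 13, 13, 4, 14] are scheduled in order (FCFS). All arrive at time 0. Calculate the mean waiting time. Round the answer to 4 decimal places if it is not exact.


FCFS order (as given): [15, 13, 13, 4, 14]
Waiting times:
  Job 1: wait = 0
  Job 2: wait = 15
  Job 3: wait = 28
  Job 4: wait = 41
  Job 5: wait = 45
Sum of waiting times = 129
Average waiting time = 129/5 = 25.8

25.8


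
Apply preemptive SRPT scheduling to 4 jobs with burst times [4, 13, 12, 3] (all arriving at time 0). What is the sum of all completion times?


Since all jobs arrive at t=0, SRPT equals SPT ordering.
SPT order: [3, 4, 12, 13]
Completion times:
  Job 1: p=3, C=3
  Job 2: p=4, C=7
  Job 3: p=12, C=19
  Job 4: p=13, C=32
Total completion time = 3 + 7 + 19 + 32 = 61

61


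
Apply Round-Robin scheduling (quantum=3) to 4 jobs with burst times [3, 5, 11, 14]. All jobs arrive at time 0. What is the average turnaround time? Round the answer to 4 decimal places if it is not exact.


Time quantum = 3
Execution trace:
  J1 runs 3 units, time = 3
  J2 runs 3 units, time = 6
  J3 runs 3 units, time = 9
  J4 runs 3 units, time = 12
  J2 runs 2 units, time = 14
  J3 runs 3 units, time = 17
  J4 runs 3 units, time = 20
  J3 runs 3 units, time = 23
  J4 runs 3 units, time = 26
  J3 runs 2 units, time = 28
  J4 runs 3 units, time = 31
  J4 runs 2 units, time = 33
Finish times: [3, 14, 28, 33]
Average turnaround = 78/4 = 19.5

19.5


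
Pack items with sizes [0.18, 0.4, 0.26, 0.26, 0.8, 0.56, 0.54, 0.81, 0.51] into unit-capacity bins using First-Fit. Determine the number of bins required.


Place items sequentially using First-Fit:
  Item 0.18 -> new Bin 1
  Item 0.4 -> Bin 1 (now 0.58)
  Item 0.26 -> Bin 1 (now 0.84)
  Item 0.26 -> new Bin 2
  Item 0.8 -> new Bin 3
  Item 0.56 -> Bin 2 (now 0.82)
  Item 0.54 -> new Bin 4
  Item 0.81 -> new Bin 5
  Item 0.51 -> new Bin 6
Total bins used = 6

6


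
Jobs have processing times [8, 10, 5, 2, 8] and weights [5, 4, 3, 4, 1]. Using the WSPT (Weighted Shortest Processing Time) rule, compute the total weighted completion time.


Compute p/w ratios and sort ascending (WSPT): [(2, 4), (8, 5), (5, 3), (10, 4), (8, 1)]
Compute weighted completion times:
  Job (p=2,w=4): C=2, w*C=4*2=8
  Job (p=8,w=5): C=10, w*C=5*10=50
  Job (p=5,w=3): C=15, w*C=3*15=45
  Job (p=10,w=4): C=25, w*C=4*25=100
  Job (p=8,w=1): C=33, w*C=1*33=33
Total weighted completion time = 236

236


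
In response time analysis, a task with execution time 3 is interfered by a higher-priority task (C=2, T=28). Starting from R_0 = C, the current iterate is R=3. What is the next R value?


R_next = C + ceil(R_prev / T_hp) * C_hp
ceil(3 / 28) = ceil(0.1071) = 1
Interference = 1 * 2 = 2
R_next = 3 + 2 = 5

5


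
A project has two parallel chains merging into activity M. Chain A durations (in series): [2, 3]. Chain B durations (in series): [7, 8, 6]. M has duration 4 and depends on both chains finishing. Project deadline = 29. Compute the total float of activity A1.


Forward pass: ES(A1) = sum of predecessors on chain A = 0
EF = ES + duration = 0 + 2 = 2
Backward pass: LF(M) = deadline = 29; LS(M) = 29 - 4 = 25
LF(A1) = LS(M) - sum(successors on chain A) = 25 - 3 = 22
LS = LF - duration = 22 - 2 = 20
Total float = LS - ES = 20 - 0 = 20

20


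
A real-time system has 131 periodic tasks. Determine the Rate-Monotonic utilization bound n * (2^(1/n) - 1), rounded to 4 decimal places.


Compute 2^(1/131) = 1.0053052230
Subtract 1: 1.0053052230 - 1 = 0.0053052230
Multiply by n: 131 * 0.0053052230 = 0.6949842130
Round to 4 dp: 0.6950

0.6950


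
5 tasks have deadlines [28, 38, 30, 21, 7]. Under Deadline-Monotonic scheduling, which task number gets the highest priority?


Sort tasks by relative deadline (ascending):
  Task 5: deadline = 7
  Task 4: deadline = 21
  Task 1: deadline = 28
  Task 3: deadline = 30
  Task 2: deadline = 38
Priority order (highest first): [5, 4, 1, 3, 2]
Highest priority task = 5

5


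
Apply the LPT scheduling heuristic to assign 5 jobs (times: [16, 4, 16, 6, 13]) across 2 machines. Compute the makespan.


Sort jobs in decreasing order (LPT): [16, 16, 13, 6, 4]
Assign each job to the least loaded machine:
  Machine 1: jobs [16, 13], load = 29
  Machine 2: jobs [16, 6, 4], load = 26
Makespan = max load = 29

29


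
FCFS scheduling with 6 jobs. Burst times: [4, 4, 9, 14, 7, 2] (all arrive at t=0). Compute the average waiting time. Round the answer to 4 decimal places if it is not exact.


FCFS order (as given): [4, 4, 9, 14, 7, 2]
Waiting times:
  Job 1: wait = 0
  Job 2: wait = 4
  Job 3: wait = 8
  Job 4: wait = 17
  Job 5: wait = 31
  Job 6: wait = 38
Sum of waiting times = 98
Average waiting time = 98/6 = 16.3333

16.3333


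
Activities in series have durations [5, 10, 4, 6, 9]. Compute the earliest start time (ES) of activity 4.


Activity 4 starts after activities 1 through 3 complete.
Predecessor durations: [5, 10, 4]
ES = 5 + 10 + 4 = 19

19


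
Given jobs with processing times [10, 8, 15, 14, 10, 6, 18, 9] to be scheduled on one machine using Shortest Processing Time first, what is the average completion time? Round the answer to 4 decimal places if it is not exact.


Sort jobs by processing time (SPT order): [6, 8, 9, 10, 10, 14, 15, 18]
Compute completion times sequentially:
  Job 1: processing = 6, completes at 6
  Job 2: processing = 8, completes at 14
  Job 3: processing = 9, completes at 23
  Job 4: processing = 10, completes at 33
  Job 5: processing = 10, completes at 43
  Job 6: processing = 14, completes at 57
  Job 7: processing = 15, completes at 72
  Job 8: processing = 18, completes at 90
Sum of completion times = 338
Average completion time = 338/8 = 42.25

42.25


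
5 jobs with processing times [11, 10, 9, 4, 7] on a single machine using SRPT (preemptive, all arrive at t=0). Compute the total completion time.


Since all jobs arrive at t=0, SRPT equals SPT ordering.
SPT order: [4, 7, 9, 10, 11]
Completion times:
  Job 1: p=4, C=4
  Job 2: p=7, C=11
  Job 3: p=9, C=20
  Job 4: p=10, C=30
  Job 5: p=11, C=41
Total completion time = 4 + 11 + 20 + 30 + 41 = 106

106


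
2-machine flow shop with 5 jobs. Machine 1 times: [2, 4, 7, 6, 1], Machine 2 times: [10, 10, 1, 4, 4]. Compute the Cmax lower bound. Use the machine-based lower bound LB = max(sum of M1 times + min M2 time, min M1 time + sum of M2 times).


LB1 = sum(M1 times) + min(M2 times) = 20 + 1 = 21
LB2 = min(M1 times) + sum(M2 times) = 1 + 29 = 30
Lower bound = max(LB1, LB2) = max(21, 30) = 30

30


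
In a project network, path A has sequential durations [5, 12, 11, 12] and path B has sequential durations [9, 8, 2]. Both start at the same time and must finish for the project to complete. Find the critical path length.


Path A total = 5 + 12 + 11 + 12 = 40
Path B total = 9 + 8 + 2 = 19
Critical path = longest path = max(40, 19) = 40

40


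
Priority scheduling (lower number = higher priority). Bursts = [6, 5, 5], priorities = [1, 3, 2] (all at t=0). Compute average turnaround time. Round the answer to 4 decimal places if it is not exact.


Sort by priority (ascending = highest first):
Order: [(1, 6), (2, 5), (3, 5)]
Completion times:
  Priority 1, burst=6, C=6
  Priority 2, burst=5, C=11
  Priority 3, burst=5, C=16
Average turnaround = 33/3 = 11.0

11.0
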